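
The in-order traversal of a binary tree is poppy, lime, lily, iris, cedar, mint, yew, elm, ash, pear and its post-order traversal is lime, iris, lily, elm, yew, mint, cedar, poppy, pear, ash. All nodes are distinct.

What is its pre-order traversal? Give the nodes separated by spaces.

The last element of post-order is the root; it splits in-order into left and right subtrees.
Root ash: left subtree has 8 nodes {poppy, lime, lily, iris, cedar, mint, yew, elm}, right has 1 {pear}.
  Root poppy: left subtree has 0 nodes { }, right has 7 {lime, lily, iris, cedar, mint, yew, elm}.
    Root cedar: left subtree has 3 nodes {lime, lily, iris}, right has 3 {mint, yew, elm}.
      Root lily: left subtree has 1 node {lime}, right has 1 {iris}.
      Root mint: left subtree has 0 nodes { }, right has 2 {yew, elm}.
        Root yew: left subtree has 0 nodes { }, right has 1 {elm}.

ash poppy cedar lily lime iris mint yew elm pear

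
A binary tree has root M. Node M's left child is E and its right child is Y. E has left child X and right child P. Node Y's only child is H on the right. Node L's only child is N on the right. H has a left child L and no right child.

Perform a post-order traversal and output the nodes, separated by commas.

X, P, E, N, L, H, Y, M

Post-order visits the left subtree, then the right subtree, then the node.
At M: go left to E.
  At E: go left to X.
    X is a leaf — visit X.
  At E: go right to P.
    P is a leaf — visit P.
  Visit E.
At M: go right to Y.
  At Y: no left child.
  At Y: go right to H.
    At H: go left to L.
      At L: no left child.
      At L: go right to N.
        N is a leaf — visit N.
      Visit L.
    At H: no right child.
    Visit H.
  Visit Y.
Visit M.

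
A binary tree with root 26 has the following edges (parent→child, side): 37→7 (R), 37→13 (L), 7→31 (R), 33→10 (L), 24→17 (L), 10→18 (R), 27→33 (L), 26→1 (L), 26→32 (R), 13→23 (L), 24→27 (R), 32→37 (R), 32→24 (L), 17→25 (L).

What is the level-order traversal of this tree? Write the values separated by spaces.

26 1 32 24 37 17 27 13 7 25 33 23 31 10 18

Level-order visits nodes level by level from the root, left to right within each level.
Level 0: 26
Level 1: 1, 32
Level 2: 24, 37
Level 3: 17, 27, 13, 7
Level 4: 25, 33, 23, 31
Level 5: 10
Level 6: 18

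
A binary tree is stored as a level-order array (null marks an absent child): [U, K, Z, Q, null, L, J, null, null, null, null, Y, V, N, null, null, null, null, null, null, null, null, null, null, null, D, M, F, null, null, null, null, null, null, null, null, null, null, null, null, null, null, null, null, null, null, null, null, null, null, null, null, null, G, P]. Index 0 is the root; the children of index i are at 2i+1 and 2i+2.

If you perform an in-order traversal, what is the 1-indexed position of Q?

In-order visits the left subtree, then the node, then the right subtree.
At U: go left to K.
  At K: go left to Q.
    Q is a leaf — visit Q.
  Visit K.
  At K: no right child.
Visit U.
At U: go right to Z.
  At Z: go left to L.
    At L: go left to Y.
      Y is a leaf — visit Y.
    Visit L.
    At L: go right to V.
      At V: go left to D.
        D is a leaf — visit D.
      Visit V.
      At V: go right to M.
        At M: go left to G.
          G is a leaf — visit G.
        Visit M.
        At M: go right to P.
          P is a leaf — visit P.
  Visit Z.
  At Z: go right to J.
    At J: go left to N.
      At N: go left to F.
        F is a leaf — visit F.
      Visit N.
      At N: no right child.
    Visit J.
    At J: no right child.
Full in-order sequence: Q, K, U, Y, L, D, V, G, M, P, Z, F, N, J.

1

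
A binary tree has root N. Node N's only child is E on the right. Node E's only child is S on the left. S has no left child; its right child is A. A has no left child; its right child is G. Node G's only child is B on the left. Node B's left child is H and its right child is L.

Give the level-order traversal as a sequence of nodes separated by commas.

Level-order visits nodes level by level from the root, left to right within each level.
Level 0: N
Level 1: E
Level 2: S
Level 3: A
Level 4: G
Level 5: B
Level 6: H, L

N, E, S, A, G, B, H, L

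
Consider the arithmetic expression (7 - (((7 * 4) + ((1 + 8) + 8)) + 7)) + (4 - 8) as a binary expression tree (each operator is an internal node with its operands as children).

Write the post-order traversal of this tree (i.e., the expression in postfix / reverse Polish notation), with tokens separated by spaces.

7 7 4 * 1 8 + 8 + + 7 + - 4 8 - +

Post-order on an expression tree gives postfix notation: for each operator, emit left operand, right operand, then the operator.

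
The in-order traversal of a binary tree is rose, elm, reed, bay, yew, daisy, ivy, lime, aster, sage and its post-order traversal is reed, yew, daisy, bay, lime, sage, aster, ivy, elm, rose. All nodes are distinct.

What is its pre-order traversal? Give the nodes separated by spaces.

rose elm ivy bay reed daisy yew aster lime sage

The last element of post-order is the root; it splits in-order into left and right subtrees.
Root rose: left subtree has 0 nodes { }, right has 9 {elm, reed, bay, yew, daisy, ivy, lime, aster, sage}.
  Root elm: left subtree has 0 nodes { }, right has 8 {reed, bay, yew, daisy, ivy, lime, aster, sage}.
    Root ivy: left subtree has 4 nodes {reed, bay, yew, daisy}, right has 3 {lime, aster, sage}.
      Root bay: left subtree has 1 node {reed}, right has 2 {yew, daisy}.
        Root daisy: left subtree has 1 node {yew}, right has 0 { }.
      Root aster: left subtree has 1 node {lime}, right has 1 {sage}.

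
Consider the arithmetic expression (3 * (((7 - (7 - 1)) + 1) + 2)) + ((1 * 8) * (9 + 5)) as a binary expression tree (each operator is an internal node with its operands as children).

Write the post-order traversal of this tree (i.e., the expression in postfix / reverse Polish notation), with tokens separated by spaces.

3 7 7 1 - - 1 + 2 + * 1 8 * 9 5 + * +

Post-order on an expression tree gives postfix notation: for each operator, emit left operand, right operand, then the operator.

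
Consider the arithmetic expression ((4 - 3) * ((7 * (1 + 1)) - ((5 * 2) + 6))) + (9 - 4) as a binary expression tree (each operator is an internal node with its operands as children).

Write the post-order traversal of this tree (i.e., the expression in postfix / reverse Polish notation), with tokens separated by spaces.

Post-order on an expression tree gives postfix notation: for each operator, emit left operand, right operand, then the operator.

4 3 - 7 1 1 + * 5 2 * 6 + - * 9 4 - +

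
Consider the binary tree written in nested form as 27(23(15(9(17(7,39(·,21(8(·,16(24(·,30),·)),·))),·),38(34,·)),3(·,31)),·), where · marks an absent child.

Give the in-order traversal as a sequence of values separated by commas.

7, 17, 39, 8, 24, 30, 16, 21, 9, 15, 34, 38, 23, 3, 31, 27

In-order visits the left subtree, then the node, then the right subtree.
At 27: go left to 23.
  At 23: go left to 15.
    At 15: go left to 9.
      At 9: go left to 17.
        At 17: go left to 7.
          7 is a leaf — visit 7.
        Visit 17.
        At 17: go right to 39.
          At 39: no left child.
          Visit 39.
          At 39: go right to 21.
            At 21: go left to 8.
              At 8: no left child.
              Visit 8.
              At 8: go right to 16.
                At 16: go left to 24.
                  At 24: no left child.
                  Visit 24.
                  At 24: go right to 30.
                    30 is a leaf — visit 30.
                Visit 16.
                At 16: no right child.
            Visit 21.
            At 21: no right child.
      Visit 9.
      At 9: no right child.
    Visit 15.
    At 15: go right to 38.
      At 38: go left to 34.
        34 is a leaf — visit 34.
      Visit 38.
      At 38: no right child.
  Visit 23.
  At 23: go right to 3.
    At 3: no left child.
    Visit 3.
    At 3: go right to 31.
      31 is a leaf — visit 31.
Visit 27.
At 27: no right child.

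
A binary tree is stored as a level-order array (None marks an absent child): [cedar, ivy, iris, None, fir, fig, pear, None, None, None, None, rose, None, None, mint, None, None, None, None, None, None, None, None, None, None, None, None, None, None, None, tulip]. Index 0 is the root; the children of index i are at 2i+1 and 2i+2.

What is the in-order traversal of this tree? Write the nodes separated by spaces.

In-order visits the left subtree, then the node, then the right subtree.
At cedar: go left to ivy.
  At ivy: no left child.
  Visit ivy.
  At ivy: go right to fir.
    fir is a leaf — visit fir.
Visit cedar.
At cedar: go right to iris.
  At iris: go left to fig.
    At fig: go left to rose.
      rose is a leaf — visit rose.
    Visit fig.
    At fig: no right child.
  Visit iris.
  At iris: go right to pear.
    At pear: no left child.
    Visit pear.
    At pear: go right to mint.
      At mint: no left child.
      Visit mint.
      At mint: go right to tulip.
        tulip is a leaf — visit tulip.

ivy fir cedar rose fig iris pear mint tulip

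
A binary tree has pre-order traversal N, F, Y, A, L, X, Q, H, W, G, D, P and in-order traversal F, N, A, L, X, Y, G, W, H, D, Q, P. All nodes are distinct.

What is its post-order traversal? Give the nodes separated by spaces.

The first element of pre-order is the root; it splits in-order into left and right subtrees.
Root N: left subtree has 1 node {F}, right has 10 {A, L, X, Y, G, W, H, D, Q, P}.
  Root Y: left subtree has 3 nodes {A, L, X}, right has 6 {G, W, H, D, Q, P}.
    Root A: left subtree has 0 nodes { }, right has 2 {L, X}.
      Root L: left subtree has 0 nodes { }, right has 1 {X}.
    Root Q: left subtree has 4 nodes {G, W, H, D}, right has 1 {P}.
      Root H: left subtree has 2 nodes {G, W}, right has 1 {D}.
        Root W: left subtree has 1 node {G}, right has 0 { }.

F X L A G W D H P Q Y N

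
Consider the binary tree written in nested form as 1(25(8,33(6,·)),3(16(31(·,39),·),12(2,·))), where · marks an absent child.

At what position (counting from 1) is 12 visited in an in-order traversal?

11

In-order visits the left subtree, then the node, then the right subtree.
At 1: go left to 25.
  At 25: go left to 8.
    8 is a leaf — visit 8.
  Visit 25.
  At 25: go right to 33.
    At 33: go left to 6.
      6 is a leaf — visit 6.
    Visit 33.
    At 33: no right child.
Visit 1.
At 1: go right to 3.
  At 3: go left to 16.
    At 16: go left to 31.
      At 31: no left child.
      Visit 31.
      At 31: go right to 39.
        39 is a leaf — visit 39.
    Visit 16.
    At 16: no right child.
  Visit 3.
  At 3: go right to 12.
    At 12: go left to 2.
      2 is a leaf — visit 2.
    Visit 12.
    At 12: no right child.
Full in-order sequence: 8, 25, 6, 33, 1, 31, 39, 16, 3, 2, 12.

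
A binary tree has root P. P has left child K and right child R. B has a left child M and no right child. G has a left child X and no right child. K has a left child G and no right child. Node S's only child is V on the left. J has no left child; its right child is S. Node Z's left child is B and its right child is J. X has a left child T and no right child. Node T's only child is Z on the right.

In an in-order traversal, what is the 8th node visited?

In-order visits the left subtree, then the node, then the right subtree.
At P: go left to K.
  At K: go left to G.
    At G: go left to X.
      At X: go left to T.
        At T: no left child.
        Visit T.
        At T: go right to Z.
          At Z: go left to B.
            At B: go left to M.
              M is a leaf — visit M.
            Visit B.
            At B: no right child.
          Visit Z.
          At Z: go right to J.
            At J: no left child.
            Visit J.
            At J: go right to S.
              At S: go left to V.
                V is a leaf — visit V.
              Visit S.
              At S: no right child.
      Visit X.
      At X: no right child.
    Visit G.
    At G: no right child.
  Visit K.
  At K: no right child.
Visit P.
At P: go right to R.
  R is a leaf — visit R.
Full in-order sequence: T, M, B, Z, J, V, S, X, G, K, P, R.

X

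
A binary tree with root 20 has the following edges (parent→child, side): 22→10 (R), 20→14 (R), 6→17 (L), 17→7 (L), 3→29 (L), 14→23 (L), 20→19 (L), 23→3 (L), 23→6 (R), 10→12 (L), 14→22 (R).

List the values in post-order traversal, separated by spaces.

19 29 3 7 17 6 23 12 10 22 14 20

Post-order visits the left subtree, then the right subtree, then the node.
At 20: go left to 19.
  19 is a leaf — visit 19.
At 20: go right to 14.
  At 14: go left to 23.
    At 23: go left to 3.
      At 3: go left to 29.
        29 is a leaf — visit 29.
      At 3: no right child.
      Visit 3.
    At 23: go right to 6.
      At 6: go left to 17.
        At 17: go left to 7.
          7 is a leaf — visit 7.
        At 17: no right child.
        Visit 17.
      At 6: no right child.
      Visit 6.
    Visit 23.
  At 14: go right to 22.
    At 22: no left child.
    At 22: go right to 10.
      At 10: go left to 12.
        12 is a leaf — visit 12.
      At 10: no right child.
      Visit 10.
    Visit 22.
  Visit 14.
Visit 20.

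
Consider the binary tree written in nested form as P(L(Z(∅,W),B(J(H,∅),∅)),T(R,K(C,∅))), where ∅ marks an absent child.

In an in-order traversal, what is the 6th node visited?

B

In-order visits the left subtree, then the node, then the right subtree.
At P: go left to L.
  At L: go left to Z.
    At Z: no left child.
    Visit Z.
    At Z: go right to W.
      W is a leaf — visit W.
  Visit L.
  At L: go right to B.
    At B: go left to J.
      At J: go left to H.
        H is a leaf — visit H.
      Visit J.
      At J: no right child.
    Visit B.
    At B: no right child.
Visit P.
At P: go right to T.
  At T: go left to R.
    R is a leaf — visit R.
  Visit T.
  At T: go right to K.
    At K: go left to C.
      C is a leaf — visit C.
    Visit K.
    At K: no right child.
Full in-order sequence: Z, W, L, H, J, B, P, R, T, C, K.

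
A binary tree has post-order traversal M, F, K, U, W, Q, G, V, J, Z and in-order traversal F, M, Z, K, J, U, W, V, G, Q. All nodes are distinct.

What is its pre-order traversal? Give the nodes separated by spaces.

Z F M J K V W U G Q

The last element of post-order is the root; it splits in-order into left and right subtrees.
Root Z: left subtree has 2 nodes {F, M}, right has 7 {K, J, U, W, V, G, Q}.
  Root F: left subtree has 0 nodes { }, right has 1 {M}.
  Root J: left subtree has 1 node {K}, right has 5 {U, W, V, G, Q}.
    Root V: left subtree has 2 nodes {U, W}, right has 2 {G, Q}.
      Root W: left subtree has 1 node {U}, right has 0 { }.
      Root G: left subtree has 0 nodes { }, right has 1 {Q}.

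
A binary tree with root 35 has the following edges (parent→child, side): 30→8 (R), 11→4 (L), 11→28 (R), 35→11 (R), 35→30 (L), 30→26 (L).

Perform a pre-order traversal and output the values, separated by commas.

Pre-order visits the node, then its left subtree, then its right subtree.
Visit 35.
At 35: go left to 30.
  Visit 30.
  At 30: go left to 26.
    26 is a leaf — visit 26.
  At 30: go right to 8.
    8 is a leaf — visit 8.
At 35: go right to 11.
  Visit 11.
  At 11: go left to 4.
    4 is a leaf — visit 4.
  At 11: go right to 28.
    28 is a leaf — visit 28.

35, 30, 26, 8, 11, 4, 28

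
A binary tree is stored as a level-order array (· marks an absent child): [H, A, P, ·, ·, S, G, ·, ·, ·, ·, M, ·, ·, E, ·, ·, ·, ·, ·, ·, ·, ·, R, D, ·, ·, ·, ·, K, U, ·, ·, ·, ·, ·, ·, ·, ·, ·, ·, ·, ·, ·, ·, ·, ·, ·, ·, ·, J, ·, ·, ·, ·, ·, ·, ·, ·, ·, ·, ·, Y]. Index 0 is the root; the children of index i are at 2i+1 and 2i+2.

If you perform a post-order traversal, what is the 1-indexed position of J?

3

Post-order visits the left subtree, then the right subtree, then the node.
At H: go left to A.
  A is a leaf — visit A.
At H: go right to P.
  At P: go left to S.
    At S: go left to M.
      At M: go left to R.
        R is a leaf — visit R.
      At M: go right to D.
        At D: no left child.
        At D: go right to J.
          J is a leaf — visit J.
        Visit D.
      Visit M.
    At S: no right child.
    Visit S.
  At P: go right to G.
    At G: no left child.
    At G: go right to E.
      At E: go left to K.
        K is a leaf — visit K.
      At E: go right to U.
        At U: no left child.
        At U: go right to Y.
          Y is a leaf — visit Y.
        Visit U.
      Visit E.
    Visit G.
  Visit P.
Visit H.
Full post-order sequence: A, R, J, D, M, S, K, Y, U, E, G, P, H.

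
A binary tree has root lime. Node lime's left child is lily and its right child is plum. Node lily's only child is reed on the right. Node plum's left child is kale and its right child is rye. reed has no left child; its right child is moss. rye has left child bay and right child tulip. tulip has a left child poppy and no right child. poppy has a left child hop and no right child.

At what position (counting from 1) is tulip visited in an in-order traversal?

In-order visits the left subtree, then the node, then the right subtree.
At lime: go left to lily.
  At lily: no left child.
  Visit lily.
  At lily: go right to reed.
    At reed: no left child.
    Visit reed.
    At reed: go right to moss.
      moss is a leaf — visit moss.
Visit lime.
At lime: go right to plum.
  At plum: go left to kale.
    kale is a leaf — visit kale.
  Visit plum.
  At plum: go right to rye.
    At rye: go left to bay.
      bay is a leaf — visit bay.
    Visit rye.
    At rye: go right to tulip.
      At tulip: go left to poppy.
        At poppy: go left to hop.
          hop is a leaf — visit hop.
        Visit poppy.
        At poppy: no right child.
      Visit tulip.
      At tulip: no right child.
Full in-order sequence: lily, reed, moss, lime, kale, plum, bay, rye, hop, poppy, tulip.

11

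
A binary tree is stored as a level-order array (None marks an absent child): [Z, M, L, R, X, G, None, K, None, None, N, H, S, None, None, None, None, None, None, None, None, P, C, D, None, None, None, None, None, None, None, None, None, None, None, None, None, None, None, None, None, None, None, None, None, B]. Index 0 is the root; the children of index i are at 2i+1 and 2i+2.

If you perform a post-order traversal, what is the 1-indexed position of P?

Post-order visits the left subtree, then the right subtree, then the node.
At Z: go left to M.
  At M: go left to R.
    At R: go left to K.
      K is a leaf — visit K.
    At R: no right child.
    Visit R.
  At M: go right to X.
    At X: no left child.
    At X: go right to N.
      At N: go left to P.
        P is a leaf — visit P.
      At N: go right to C.
        At C: go left to B.
          B is a leaf — visit B.
        At C: no right child.
        Visit C.
      Visit N.
    Visit X.
  Visit M.
At Z: go right to L.
  At L: go left to G.
    At G: go left to H.
      At H: go left to D.
        D is a leaf — visit D.
      At H: no right child.
      Visit H.
    At G: go right to S.
      S is a leaf — visit S.
    Visit G.
  At L: no right child.
  Visit L.
Visit Z.
Full post-order sequence: K, R, P, B, C, N, X, M, D, H, S, G, L, Z.

3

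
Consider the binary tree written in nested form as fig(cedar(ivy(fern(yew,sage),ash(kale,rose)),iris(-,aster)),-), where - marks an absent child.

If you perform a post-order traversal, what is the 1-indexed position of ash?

6

Post-order visits the left subtree, then the right subtree, then the node.
At fig: go left to cedar.
  At cedar: go left to ivy.
    At ivy: go left to fern.
      At fern: go left to yew.
        yew is a leaf — visit yew.
      At fern: go right to sage.
        sage is a leaf — visit sage.
      Visit fern.
    At ivy: go right to ash.
      At ash: go left to kale.
        kale is a leaf — visit kale.
      At ash: go right to rose.
        rose is a leaf — visit rose.
      Visit ash.
    Visit ivy.
  At cedar: go right to iris.
    At iris: no left child.
    At iris: go right to aster.
      aster is a leaf — visit aster.
    Visit iris.
  Visit cedar.
At fig: no right child.
Visit fig.
Full post-order sequence: yew, sage, fern, kale, rose, ash, ivy, aster, iris, cedar, fig.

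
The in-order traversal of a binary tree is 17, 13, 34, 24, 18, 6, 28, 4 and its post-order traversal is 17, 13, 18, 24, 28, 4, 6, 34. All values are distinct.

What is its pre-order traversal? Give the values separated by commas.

34, 13, 17, 6, 24, 18, 4, 28

The last element of post-order is the root; it splits in-order into left and right subtrees.
Root 34: left subtree has 2 nodes {17, 13}, right has 5 {24, 18, 6, 28, 4}.
  Root 13: left subtree has 1 node {17}, right has 0 { }.
  Root 6: left subtree has 2 nodes {24, 18}, right has 2 {28, 4}.
    Root 24: left subtree has 0 nodes { }, right has 1 {18}.
    Root 4: left subtree has 1 node {28}, right has 0 { }.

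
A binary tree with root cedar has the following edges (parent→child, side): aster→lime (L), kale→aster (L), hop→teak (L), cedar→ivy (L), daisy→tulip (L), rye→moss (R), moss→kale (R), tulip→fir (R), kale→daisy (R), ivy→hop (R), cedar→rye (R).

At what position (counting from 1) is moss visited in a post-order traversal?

10

Post-order visits the left subtree, then the right subtree, then the node.
At cedar: go left to ivy.
  At ivy: no left child.
  At ivy: go right to hop.
    At hop: go left to teak.
      teak is a leaf — visit teak.
    At hop: no right child.
    Visit hop.
  Visit ivy.
At cedar: go right to rye.
  At rye: no left child.
  At rye: go right to moss.
    At moss: no left child.
    At moss: go right to kale.
      At kale: go left to aster.
        At aster: go left to lime.
          lime is a leaf — visit lime.
        At aster: no right child.
        Visit aster.
      At kale: go right to daisy.
        At daisy: go left to tulip.
          At tulip: no left child.
          At tulip: go right to fir.
            fir is a leaf — visit fir.
          Visit tulip.
        At daisy: no right child.
        Visit daisy.
      Visit kale.
    Visit moss.
  Visit rye.
Visit cedar.
Full post-order sequence: teak, hop, ivy, lime, aster, fir, tulip, daisy, kale, moss, rye, cedar.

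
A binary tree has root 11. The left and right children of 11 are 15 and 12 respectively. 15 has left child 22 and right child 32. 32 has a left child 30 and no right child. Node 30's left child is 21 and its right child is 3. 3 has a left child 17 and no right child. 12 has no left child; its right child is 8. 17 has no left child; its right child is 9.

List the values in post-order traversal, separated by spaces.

Post-order visits the left subtree, then the right subtree, then the node.
At 11: go left to 15.
  At 15: go left to 22.
    22 is a leaf — visit 22.
  At 15: go right to 32.
    At 32: go left to 30.
      At 30: go left to 21.
        21 is a leaf — visit 21.
      At 30: go right to 3.
        At 3: go left to 17.
          At 17: no left child.
          At 17: go right to 9.
            9 is a leaf — visit 9.
          Visit 17.
        At 3: no right child.
        Visit 3.
      Visit 30.
    At 32: no right child.
    Visit 32.
  Visit 15.
At 11: go right to 12.
  At 12: no left child.
  At 12: go right to 8.
    8 is a leaf — visit 8.
  Visit 12.
Visit 11.

22 21 9 17 3 30 32 15 8 12 11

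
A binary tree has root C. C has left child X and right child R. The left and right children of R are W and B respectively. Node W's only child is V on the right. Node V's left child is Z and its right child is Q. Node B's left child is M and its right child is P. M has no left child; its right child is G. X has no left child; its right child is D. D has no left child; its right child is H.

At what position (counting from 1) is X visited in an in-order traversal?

1

In-order visits the left subtree, then the node, then the right subtree.
At C: go left to X.
  At X: no left child.
  Visit X.
  At X: go right to D.
    At D: no left child.
    Visit D.
    At D: go right to H.
      H is a leaf — visit H.
Visit C.
At C: go right to R.
  At R: go left to W.
    At W: no left child.
    Visit W.
    At W: go right to V.
      At V: go left to Z.
        Z is a leaf — visit Z.
      Visit V.
      At V: go right to Q.
        Q is a leaf — visit Q.
  Visit R.
  At R: go right to B.
    At B: go left to M.
      At M: no left child.
      Visit M.
      At M: go right to G.
        G is a leaf — visit G.
    Visit B.
    At B: go right to P.
      P is a leaf — visit P.
Full in-order sequence: X, D, H, C, W, Z, V, Q, R, M, G, B, P.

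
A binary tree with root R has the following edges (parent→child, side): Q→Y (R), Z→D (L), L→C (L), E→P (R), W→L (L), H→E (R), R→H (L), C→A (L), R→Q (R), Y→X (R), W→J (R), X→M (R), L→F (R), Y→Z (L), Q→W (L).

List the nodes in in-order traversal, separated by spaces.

H E P R A C L F W J Q D Z Y X M

In-order visits the left subtree, then the node, then the right subtree.
At R: go left to H.
  At H: no left child.
  Visit H.
  At H: go right to E.
    At E: no left child.
    Visit E.
    At E: go right to P.
      P is a leaf — visit P.
Visit R.
At R: go right to Q.
  At Q: go left to W.
    At W: go left to L.
      At L: go left to C.
        At C: go left to A.
          A is a leaf — visit A.
        Visit C.
        At C: no right child.
      Visit L.
      At L: go right to F.
        F is a leaf — visit F.
    Visit W.
    At W: go right to J.
      J is a leaf — visit J.
  Visit Q.
  At Q: go right to Y.
    At Y: go left to Z.
      At Z: go left to D.
        D is a leaf — visit D.
      Visit Z.
      At Z: no right child.
    Visit Y.
    At Y: go right to X.
      At X: no left child.
      Visit X.
      At X: go right to M.
        M is a leaf — visit M.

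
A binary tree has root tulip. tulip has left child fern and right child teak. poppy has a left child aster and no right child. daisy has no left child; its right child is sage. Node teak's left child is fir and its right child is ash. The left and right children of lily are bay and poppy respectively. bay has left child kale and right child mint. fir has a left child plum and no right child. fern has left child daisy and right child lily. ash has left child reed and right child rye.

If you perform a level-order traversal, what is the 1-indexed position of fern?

Level-order visits nodes level by level from the root, left to right within each level.
Level 0: tulip
Level 1: fern, teak
Level 2: daisy, lily, fir, ash
Level 3: sage, bay, poppy, plum, reed, rye
Level 4: kale, mint, aster
Full level-order sequence: tulip, fern, teak, daisy, lily, fir, ash, sage, bay, poppy, plum, reed, rye, kale, mint, aster.

2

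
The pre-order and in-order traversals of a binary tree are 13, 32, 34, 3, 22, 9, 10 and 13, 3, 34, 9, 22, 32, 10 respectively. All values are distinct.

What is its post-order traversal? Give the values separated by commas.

3, 9, 22, 34, 10, 32, 13

The first element of pre-order is the root; it splits in-order into left and right subtrees.
Root 13: left subtree has 0 nodes { }, right has 6 {3, 34, 9, 22, 32, 10}.
  Root 32: left subtree has 4 nodes {3, 34, 9, 22}, right has 1 {10}.
    Root 34: left subtree has 1 node {3}, right has 2 {9, 22}.
      Root 22: left subtree has 1 node {9}, right has 0 { }.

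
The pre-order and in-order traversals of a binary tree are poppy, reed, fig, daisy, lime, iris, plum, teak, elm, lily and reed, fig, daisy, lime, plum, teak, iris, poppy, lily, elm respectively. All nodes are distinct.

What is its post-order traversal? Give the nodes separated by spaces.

The first element of pre-order is the root; it splits in-order into left and right subtrees.
Root poppy: left subtree has 7 nodes {reed, fig, daisy, lime, plum, teak, iris}, right has 2 {lily, elm}.
  Root reed: left subtree has 0 nodes { }, right has 6 {fig, daisy, lime, plum, teak, iris}.
    Root fig: left subtree has 0 nodes { }, right has 5 {daisy, lime, plum, teak, iris}.
      Root daisy: left subtree has 0 nodes { }, right has 4 {lime, plum, teak, iris}.
        Root lime: left subtree has 0 nodes { }, right has 3 {plum, teak, iris}.
          Root iris: left subtree has 2 nodes {plum, teak}, right has 0 { }.
            Root plum: left subtree has 0 nodes { }, right has 1 {teak}.
  Root elm: left subtree has 1 node {lily}, right has 0 { }.

teak plum iris lime daisy fig reed lily elm poppy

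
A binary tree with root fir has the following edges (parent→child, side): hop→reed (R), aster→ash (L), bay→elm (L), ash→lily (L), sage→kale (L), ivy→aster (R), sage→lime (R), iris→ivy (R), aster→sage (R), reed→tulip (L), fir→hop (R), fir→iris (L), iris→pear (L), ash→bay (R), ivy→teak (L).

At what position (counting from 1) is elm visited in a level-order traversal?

Level-order visits nodes level by level from the root, left to right within each level.
Level 0: fir
Level 1: iris, hop
Level 2: pear, ivy, reed
Level 3: teak, aster, tulip
Level 4: ash, sage
Level 5: lily, bay, kale, lime
Level 6: elm
Full level-order sequence: fir, iris, hop, pear, ivy, reed, teak, aster, tulip, ash, sage, lily, bay, kale, lime, elm.

16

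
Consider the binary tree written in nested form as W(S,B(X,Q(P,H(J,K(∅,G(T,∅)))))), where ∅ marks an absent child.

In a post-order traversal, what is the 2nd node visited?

Post-order visits the left subtree, then the right subtree, then the node.
At W: go left to S.
  S is a leaf — visit S.
At W: go right to B.
  At B: go left to X.
    X is a leaf — visit X.
  At B: go right to Q.
    At Q: go left to P.
      P is a leaf — visit P.
    At Q: go right to H.
      At H: go left to J.
        J is a leaf — visit J.
      At H: go right to K.
        At K: no left child.
        At K: go right to G.
          At G: go left to T.
            T is a leaf — visit T.
          At G: no right child.
          Visit G.
        Visit K.
      Visit H.
    Visit Q.
  Visit B.
Visit W.
Full post-order sequence: S, X, P, J, T, G, K, H, Q, B, W.

X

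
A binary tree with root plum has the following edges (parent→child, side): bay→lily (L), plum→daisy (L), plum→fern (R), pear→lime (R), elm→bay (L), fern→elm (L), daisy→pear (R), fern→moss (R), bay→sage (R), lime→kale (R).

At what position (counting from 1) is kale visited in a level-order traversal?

Level-order visits nodes level by level from the root, left to right within each level.
Level 0: plum
Level 1: daisy, fern
Level 2: pear, elm, moss
Level 3: lime, bay
Level 4: kale, lily, sage
Full level-order sequence: plum, daisy, fern, pear, elm, moss, lime, bay, kale, lily, sage.

9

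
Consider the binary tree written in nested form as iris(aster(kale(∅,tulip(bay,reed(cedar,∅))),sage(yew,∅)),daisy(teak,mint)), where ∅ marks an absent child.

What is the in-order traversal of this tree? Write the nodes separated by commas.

In-order visits the left subtree, then the node, then the right subtree.
At iris: go left to aster.
  At aster: go left to kale.
    At kale: no left child.
    Visit kale.
    At kale: go right to tulip.
      At tulip: go left to bay.
        bay is a leaf — visit bay.
      Visit tulip.
      At tulip: go right to reed.
        At reed: go left to cedar.
          cedar is a leaf — visit cedar.
        Visit reed.
        At reed: no right child.
  Visit aster.
  At aster: go right to sage.
    At sage: go left to yew.
      yew is a leaf — visit yew.
    Visit sage.
    At sage: no right child.
Visit iris.
At iris: go right to daisy.
  At daisy: go left to teak.
    teak is a leaf — visit teak.
  Visit daisy.
  At daisy: go right to mint.
    mint is a leaf — visit mint.

kale, bay, tulip, cedar, reed, aster, yew, sage, iris, teak, daisy, mint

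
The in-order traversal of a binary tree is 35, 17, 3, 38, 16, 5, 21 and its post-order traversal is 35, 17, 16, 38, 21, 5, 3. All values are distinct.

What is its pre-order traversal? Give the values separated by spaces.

3 17 35 5 38 16 21

The last element of post-order is the root; it splits in-order into left and right subtrees.
Root 3: left subtree has 2 nodes {35, 17}, right has 4 {38, 16, 5, 21}.
  Root 17: left subtree has 1 node {35}, right has 0 { }.
  Root 5: left subtree has 2 nodes {38, 16}, right has 1 {21}.
    Root 38: left subtree has 0 nodes { }, right has 1 {16}.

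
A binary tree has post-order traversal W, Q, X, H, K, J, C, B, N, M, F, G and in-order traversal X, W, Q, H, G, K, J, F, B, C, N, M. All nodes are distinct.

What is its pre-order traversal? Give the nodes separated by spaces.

The last element of post-order is the root; it splits in-order into left and right subtrees.
Root G: left subtree has 4 nodes {X, W, Q, H}, right has 7 {K, J, F, B, C, N, M}.
  Root H: left subtree has 3 nodes {X, W, Q}, right has 0 { }.
    Root X: left subtree has 0 nodes { }, right has 2 {W, Q}.
      Root Q: left subtree has 1 node {W}, right has 0 { }.
  Root F: left subtree has 2 nodes {K, J}, right has 4 {B, C, N, M}.
    Root J: left subtree has 1 node {K}, right has 0 { }.
    Root M: left subtree has 3 nodes {B, C, N}, right has 0 { }.
      Root N: left subtree has 2 nodes {B, C}, right has 0 { }.
        Root B: left subtree has 0 nodes { }, right has 1 {C}.

G H X Q W F J K M N B C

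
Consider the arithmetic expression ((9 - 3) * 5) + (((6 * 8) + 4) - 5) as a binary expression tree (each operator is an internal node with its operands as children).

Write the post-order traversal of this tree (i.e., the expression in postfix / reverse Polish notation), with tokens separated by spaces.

Post-order on an expression tree gives postfix notation: for each operator, emit left operand, right operand, then the operator.

9 3 - 5 * 6 8 * 4 + 5 - +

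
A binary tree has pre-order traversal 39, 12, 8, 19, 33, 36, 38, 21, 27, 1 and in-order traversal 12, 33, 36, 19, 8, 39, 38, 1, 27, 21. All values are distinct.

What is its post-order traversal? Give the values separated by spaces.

36 33 19 8 12 1 27 21 38 39

The first element of pre-order is the root; it splits in-order into left and right subtrees.
Root 39: left subtree has 5 nodes {12, 33, 36, 19, 8}, right has 4 {38, 1, 27, 21}.
  Root 12: left subtree has 0 nodes { }, right has 4 {33, 36, 19, 8}.
    Root 8: left subtree has 3 nodes {33, 36, 19}, right has 0 { }.
      Root 19: left subtree has 2 nodes {33, 36}, right has 0 { }.
        Root 33: left subtree has 0 nodes { }, right has 1 {36}.
  Root 38: left subtree has 0 nodes { }, right has 3 {1, 27, 21}.
    Root 21: left subtree has 2 nodes {1, 27}, right has 0 { }.
      Root 27: left subtree has 1 node {1}, right has 0 { }.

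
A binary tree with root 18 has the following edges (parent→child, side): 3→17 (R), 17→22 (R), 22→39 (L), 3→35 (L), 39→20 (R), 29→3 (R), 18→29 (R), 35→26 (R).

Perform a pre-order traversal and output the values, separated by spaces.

18 29 3 35 26 17 22 39 20

Pre-order visits the node, then its left subtree, then its right subtree.
Visit 18.
At 18: no left child.
At 18: go right to 29.
  Visit 29.
  At 29: no left child.
  At 29: go right to 3.
    Visit 3.
    At 3: go left to 35.
      Visit 35.
      At 35: no left child.
      At 35: go right to 26.
        26 is a leaf — visit 26.
    At 3: go right to 17.
      Visit 17.
      At 17: no left child.
      At 17: go right to 22.
        Visit 22.
        At 22: go left to 39.
          Visit 39.
          At 39: no left child.
          At 39: go right to 20.
            20 is a leaf — visit 20.
        At 22: no right child.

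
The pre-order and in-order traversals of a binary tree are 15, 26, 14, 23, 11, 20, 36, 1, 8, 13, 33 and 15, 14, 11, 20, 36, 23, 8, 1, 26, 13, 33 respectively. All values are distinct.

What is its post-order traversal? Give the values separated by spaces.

The first element of pre-order is the root; it splits in-order into left and right subtrees.
Root 15: left subtree has 0 nodes { }, right has 10 {14, 11, 20, 36, 23, 8, 1, 26, 13, 33}.
  Root 26: left subtree has 7 nodes {14, 11, 20, 36, 23, 8, 1}, right has 2 {13, 33}.
    Root 14: left subtree has 0 nodes { }, right has 6 {11, 20, 36, 23, 8, 1}.
      Root 23: left subtree has 3 nodes {11, 20, 36}, right has 2 {8, 1}.
        Root 11: left subtree has 0 nodes { }, right has 2 {20, 36}.
          Root 20: left subtree has 0 nodes { }, right has 1 {36}.
        Root 1: left subtree has 1 node {8}, right has 0 { }.
    Root 13: left subtree has 0 nodes { }, right has 1 {33}.

36 20 11 8 1 23 14 33 13 26 15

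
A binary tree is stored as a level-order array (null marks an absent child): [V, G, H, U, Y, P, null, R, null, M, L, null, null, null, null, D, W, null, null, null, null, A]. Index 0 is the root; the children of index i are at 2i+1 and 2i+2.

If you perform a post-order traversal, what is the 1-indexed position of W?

2

Post-order visits the left subtree, then the right subtree, then the node.
At V: go left to G.
  At G: go left to U.
    At U: go left to R.
      At R: go left to D.
        D is a leaf — visit D.
      At R: go right to W.
        W is a leaf — visit W.
      Visit R.
    At U: no right child.
    Visit U.
  At G: go right to Y.
    At Y: go left to M.
      M is a leaf — visit M.
    At Y: go right to L.
      At L: go left to A.
        A is a leaf — visit A.
      At L: no right child.
      Visit L.
    Visit Y.
  Visit G.
At V: go right to H.
  At H: go left to P.
    P is a leaf — visit P.
  At H: no right child.
  Visit H.
Visit V.
Full post-order sequence: D, W, R, U, M, A, L, Y, G, P, H, V.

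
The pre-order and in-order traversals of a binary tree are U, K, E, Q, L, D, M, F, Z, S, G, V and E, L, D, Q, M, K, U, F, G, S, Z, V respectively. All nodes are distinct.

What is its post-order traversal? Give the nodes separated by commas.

D, L, M, Q, E, K, G, S, V, Z, F, U

The first element of pre-order is the root; it splits in-order into left and right subtrees.
Root U: left subtree has 6 nodes {E, L, D, Q, M, K}, right has 5 {F, G, S, Z, V}.
  Root K: left subtree has 5 nodes {E, L, D, Q, M}, right has 0 { }.
    Root E: left subtree has 0 nodes { }, right has 4 {L, D, Q, M}.
      Root Q: left subtree has 2 nodes {L, D}, right has 1 {M}.
        Root L: left subtree has 0 nodes { }, right has 1 {D}.
  Root F: left subtree has 0 nodes { }, right has 4 {G, S, Z, V}.
    Root Z: left subtree has 2 nodes {G, S}, right has 1 {V}.
      Root S: left subtree has 1 node {G}, right has 0 { }.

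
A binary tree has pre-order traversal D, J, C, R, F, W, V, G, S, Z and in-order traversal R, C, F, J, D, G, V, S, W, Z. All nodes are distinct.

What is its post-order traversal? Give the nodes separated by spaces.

R F C J G S V Z W D

The first element of pre-order is the root; it splits in-order into left and right subtrees.
Root D: left subtree has 4 nodes {R, C, F, J}, right has 5 {G, V, S, W, Z}.
  Root J: left subtree has 3 nodes {R, C, F}, right has 0 { }.
    Root C: left subtree has 1 node {R}, right has 1 {F}.
  Root W: left subtree has 3 nodes {G, V, S}, right has 1 {Z}.
    Root V: left subtree has 1 node {G}, right has 1 {S}.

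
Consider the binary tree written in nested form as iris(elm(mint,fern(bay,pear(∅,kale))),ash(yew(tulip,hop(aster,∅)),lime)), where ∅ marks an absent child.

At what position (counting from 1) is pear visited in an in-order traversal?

In-order visits the left subtree, then the node, then the right subtree.
At iris: go left to elm.
  At elm: go left to mint.
    mint is a leaf — visit mint.
  Visit elm.
  At elm: go right to fern.
    At fern: go left to bay.
      bay is a leaf — visit bay.
    Visit fern.
    At fern: go right to pear.
      At pear: no left child.
      Visit pear.
      At pear: go right to kale.
        kale is a leaf — visit kale.
Visit iris.
At iris: go right to ash.
  At ash: go left to yew.
    At yew: go left to tulip.
      tulip is a leaf — visit tulip.
    Visit yew.
    At yew: go right to hop.
      At hop: go left to aster.
        aster is a leaf — visit aster.
      Visit hop.
      At hop: no right child.
  Visit ash.
  At ash: go right to lime.
    lime is a leaf — visit lime.
Full in-order sequence: mint, elm, bay, fern, pear, kale, iris, tulip, yew, aster, hop, ash, lime.

5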